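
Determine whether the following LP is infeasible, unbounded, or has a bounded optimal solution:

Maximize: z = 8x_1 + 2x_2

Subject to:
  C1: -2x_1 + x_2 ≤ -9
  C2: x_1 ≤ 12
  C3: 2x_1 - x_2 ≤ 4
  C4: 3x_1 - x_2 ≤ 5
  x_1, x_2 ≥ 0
C3 requires 2x_1 - x_2 ≤ 4, while C1 (-2x_1 + x_2 ≤ -9) is equivalent to 2x_1 - x_2 ≥ 9. Together they would need 9 ≤ 2x_1 - x_2 ≤ 4, which is impossible since 9 > 4. No point satisfies all constraints.

Infeasible — the constraint set is empty.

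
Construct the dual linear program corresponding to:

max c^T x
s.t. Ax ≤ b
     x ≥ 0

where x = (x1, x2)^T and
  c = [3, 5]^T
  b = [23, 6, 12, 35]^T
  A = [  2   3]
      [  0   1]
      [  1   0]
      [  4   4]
Minimize: z = 23y1 + 6y2 + 12y3 + 35y4

Subject to:
  C1: -2y1 - y3 - 4y4 ≤ -3
  C2: -3y1 - y2 - 4y4 ≤ -5
  y1, y2, y3, y4 ≥ 0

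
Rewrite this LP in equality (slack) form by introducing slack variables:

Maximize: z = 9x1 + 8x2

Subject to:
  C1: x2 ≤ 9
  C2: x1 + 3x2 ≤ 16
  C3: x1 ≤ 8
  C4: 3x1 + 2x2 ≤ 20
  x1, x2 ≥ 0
max z = 9x1 + 8x2

s.t.
  x2 + s1 = 9
  x1 + 3x2 + s2 = 16
  x1 + s3 = 8
  3x1 + 2x2 + s4 = 20
  x1, x2, s1, s2, s3, s4 ≥ 0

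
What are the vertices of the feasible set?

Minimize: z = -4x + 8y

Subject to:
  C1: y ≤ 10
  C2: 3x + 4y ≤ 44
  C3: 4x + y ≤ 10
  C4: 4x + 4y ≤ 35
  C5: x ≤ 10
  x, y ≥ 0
Each vertex is the intersection of two constraint boundaries that also satisfies all remaining constraints:
  x = 0 and y = 0 → (0, 0)
  4x + y = 10 and y = 0 → (2.5, 0)
  4x + y = 10 and 4x + 4y = 35 → (0.4167, 8.333)
  4x + 4y = 35 and x = 0 → (0, 8.75)

Vertices: (0, 0), (2.5, 0), (0.4167, 8.333), (0, 8.75)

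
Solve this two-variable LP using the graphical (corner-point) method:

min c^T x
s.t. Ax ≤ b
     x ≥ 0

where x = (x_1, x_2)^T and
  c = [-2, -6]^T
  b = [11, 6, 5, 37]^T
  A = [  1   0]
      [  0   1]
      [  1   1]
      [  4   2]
Each vertex is the intersection of two constraint boundaries that also satisfies all remaining constraints:
  x_1 = 0 and x_2 = 0 → (0, 0)
  x_1 + x_2 = 5 and x_2 = 0 → (5, 0)
  x_1 + x_2 = 5 and x_1 = 0 → (0, 5)

Evaluating z = -2x_1 - 6x_2 at each vertex:
  (0, 0): z = 0
  (5, 0): z = -10
  (0, 5): z = -30

The minimum is at (0, 5) with z = -30.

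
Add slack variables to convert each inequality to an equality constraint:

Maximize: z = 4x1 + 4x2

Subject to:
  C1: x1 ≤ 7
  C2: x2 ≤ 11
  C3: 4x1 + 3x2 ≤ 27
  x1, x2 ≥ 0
max z = 4x1 + 4x2

s.t.
  x1 + s1 = 7
  x2 + s2 = 11
  4x1 + 3x2 + s3 = 27
  x1, x2, s1, s2, s3 ≥ 0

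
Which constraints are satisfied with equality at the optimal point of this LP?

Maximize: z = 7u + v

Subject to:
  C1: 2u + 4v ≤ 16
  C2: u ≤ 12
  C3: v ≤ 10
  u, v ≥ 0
Optimal: u = 8, v = 0
Slack at optimum:
  C1: slack = 0 (binding)
  C2: slack = 4
  C3: slack = 10
  u ≥ 0: u = 8
  v ≥ 0: v = 0 (binding)
Binding constraints: C1, v ≥ 0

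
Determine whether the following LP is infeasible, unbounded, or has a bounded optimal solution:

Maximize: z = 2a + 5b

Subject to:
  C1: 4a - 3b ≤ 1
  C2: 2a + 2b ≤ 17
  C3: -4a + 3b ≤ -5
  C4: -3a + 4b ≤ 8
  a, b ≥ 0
C1 requires 4a - 3b ≤ 1, while C3 (-4a + 3b ≤ -5) is equivalent to 4a - 3b ≥ 5. Together they would need 5 ≤ 4a - 3b ≤ 1, which is impossible since 5 > 1. No point satisfies all constraints.

The feasible region is empty; the LP is infeasible.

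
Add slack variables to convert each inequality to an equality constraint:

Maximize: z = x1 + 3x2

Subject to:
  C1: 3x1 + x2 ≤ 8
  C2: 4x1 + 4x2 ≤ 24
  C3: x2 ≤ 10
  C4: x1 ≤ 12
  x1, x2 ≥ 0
max z = x1 + 3x2

s.t.
  3x1 + x2 + s1 = 8
  4x1 + 4x2 + s2 = 24
  x2 + s3 = 10
  x1 + s4 = 12
  x1, x2, s1, s2, s3, s4 ≥ 0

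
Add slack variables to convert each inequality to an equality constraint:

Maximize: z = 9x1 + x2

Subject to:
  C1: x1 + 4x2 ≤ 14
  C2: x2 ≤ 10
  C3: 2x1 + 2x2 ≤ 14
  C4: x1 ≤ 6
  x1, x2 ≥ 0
max z = 9x1 + x2

s.t.
  x1 + 4x2 + s1 = 14
  x2 + s2 = 10
  2x1 + 2x2 + s3 = 14
  x1 + s4 = 6
  x1, x2, s1, s2, s3, s4 ≥ 0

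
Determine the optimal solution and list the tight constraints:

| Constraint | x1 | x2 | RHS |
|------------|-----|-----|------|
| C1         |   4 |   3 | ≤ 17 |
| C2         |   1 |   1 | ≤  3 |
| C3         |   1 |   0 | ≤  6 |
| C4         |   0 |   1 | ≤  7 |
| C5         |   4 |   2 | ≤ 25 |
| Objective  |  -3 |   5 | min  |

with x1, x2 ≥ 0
Optimal: x1 = 3, x2 = 0
Slack at optimum:
  C1: slack = 5
  C2: slack = 0 (binding)
  C3: slack = 3
  C4: slack = 7
  C5: slack = 13
  x1 ≥ 0: x1 = 3
  x2 ≥ 0: x2 = 0 (binding)
Binding constraints: C2, x2 ≥ 0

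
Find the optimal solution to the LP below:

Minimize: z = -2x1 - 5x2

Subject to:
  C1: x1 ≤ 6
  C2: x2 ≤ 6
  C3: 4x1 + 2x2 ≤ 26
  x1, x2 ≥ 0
x1 = 3.5, x2 = 6, z = -37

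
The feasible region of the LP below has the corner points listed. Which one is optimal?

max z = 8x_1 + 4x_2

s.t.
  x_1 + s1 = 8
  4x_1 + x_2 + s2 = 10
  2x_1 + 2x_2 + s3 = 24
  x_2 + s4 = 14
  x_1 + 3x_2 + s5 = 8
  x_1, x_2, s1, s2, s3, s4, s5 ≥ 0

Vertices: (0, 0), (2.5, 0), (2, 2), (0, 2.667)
Evaluating z = 8x_1 + 4x_2 at each vertex:
  (0, 0): z = 0
  (2.5, 0): z = 20
  (2, 2): z = 24
  (0, 2.667): z = 10.67

The largest value is z = 24, attained at (2, 2).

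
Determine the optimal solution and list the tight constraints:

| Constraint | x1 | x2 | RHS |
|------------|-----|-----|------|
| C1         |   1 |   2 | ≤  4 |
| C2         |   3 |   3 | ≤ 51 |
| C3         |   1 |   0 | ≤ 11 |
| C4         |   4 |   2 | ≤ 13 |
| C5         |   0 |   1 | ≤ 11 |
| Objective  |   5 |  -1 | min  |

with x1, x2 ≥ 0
Optimal: x1 = 0, x2 = 2
Binding: C1, x1 ≥ 0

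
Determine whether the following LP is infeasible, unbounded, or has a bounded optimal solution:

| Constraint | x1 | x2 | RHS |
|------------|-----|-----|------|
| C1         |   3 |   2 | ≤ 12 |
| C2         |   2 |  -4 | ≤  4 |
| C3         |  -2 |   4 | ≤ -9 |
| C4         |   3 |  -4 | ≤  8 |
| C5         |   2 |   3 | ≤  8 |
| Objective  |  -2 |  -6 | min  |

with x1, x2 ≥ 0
C2 requires 2x1 - 4x2 ≤ 4, while C3 (-2x1 + 4x2 ≤ -9) is equivalent to 2x1 - 4x2 ≥ 9. Together they would need 9 ≤ 2x1 - 4x2 ≤ 4, which is impossible since 9 > 4. No point satisfies all constraints.

The feasible region is empty; the LP is infeasible.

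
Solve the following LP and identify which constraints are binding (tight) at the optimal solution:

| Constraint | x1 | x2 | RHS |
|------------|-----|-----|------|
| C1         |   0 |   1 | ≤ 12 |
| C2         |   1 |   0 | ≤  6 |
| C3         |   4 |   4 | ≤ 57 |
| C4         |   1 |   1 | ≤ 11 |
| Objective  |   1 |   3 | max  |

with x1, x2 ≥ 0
Optimal: x1 = 0, x2 = 11
Binding: C4, x1 ≥ 0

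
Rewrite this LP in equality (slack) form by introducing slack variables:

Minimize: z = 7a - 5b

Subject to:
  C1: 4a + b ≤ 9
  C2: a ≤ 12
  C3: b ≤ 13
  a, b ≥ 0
min z = 7a - 5b

s.t.
  4a + b + s1 = 9
  a + s2 = 12
  b + s3 = 13
  a, b, s1, s2, s3 ≥ 0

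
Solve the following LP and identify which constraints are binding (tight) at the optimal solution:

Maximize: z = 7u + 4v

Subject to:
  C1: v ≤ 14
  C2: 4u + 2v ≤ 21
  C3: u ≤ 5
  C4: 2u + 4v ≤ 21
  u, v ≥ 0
Optimal: u = 3.5, v = 3.5
Binding: C2, C4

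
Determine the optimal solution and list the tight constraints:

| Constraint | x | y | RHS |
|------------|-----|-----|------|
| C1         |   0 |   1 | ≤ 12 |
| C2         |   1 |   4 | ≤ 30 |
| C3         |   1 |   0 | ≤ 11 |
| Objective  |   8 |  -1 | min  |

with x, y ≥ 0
Optimal: x = 0, y = 7.5
Slack at optimum:
  C1: slack = 4.5
  C2: slack = 0 (binding)
  C3: slack = 11
  x ≥ 0: x = 0 (binding)
  y ≥ 0: y = 7.5
Binding constraints: C2, x ≥ 0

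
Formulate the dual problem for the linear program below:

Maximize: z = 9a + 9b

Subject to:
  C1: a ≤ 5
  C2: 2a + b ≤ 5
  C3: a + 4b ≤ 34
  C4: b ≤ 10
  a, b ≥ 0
Minimize: z = 5y1 + 5y2 + 34y3 + 10y4

Subject to:
  C1: -y1 - 2y2 - y3 ≤ -9
  C2: -y2 - 4y3 - y4 ≤ -9
  y1, y2, y3, y4 ≥ 0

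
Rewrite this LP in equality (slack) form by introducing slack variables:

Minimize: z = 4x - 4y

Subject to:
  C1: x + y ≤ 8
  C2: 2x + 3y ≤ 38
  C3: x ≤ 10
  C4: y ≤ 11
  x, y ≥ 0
min z = 4x - 4y

s.t.
  x + y + s1 = 8
  2x + 3y + s2 = 38
  x + s3 = 10
  y + s4 = 11
  x, y, s1, s2, s3, s4 ≥ 0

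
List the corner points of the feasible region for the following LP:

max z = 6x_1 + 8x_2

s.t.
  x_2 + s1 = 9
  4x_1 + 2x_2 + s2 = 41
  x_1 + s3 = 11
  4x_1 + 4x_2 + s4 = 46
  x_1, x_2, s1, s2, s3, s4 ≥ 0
Each vertex is the intersection of two constraint boundaries that also satisfies all remaining constraints:
  x_1 = 0 and x_2 = 0 → (0, 0)
  4x_1 + 2x_2 = 41 and x_2 = 0 → (10.25, 0)
  4x_1 + 2x_2 = 41 and 4x_1 + 4x_2 = 46 → (9, 2.5)
  x_2 = 9 and 4x_1 + 4x_2 = 46 → (2.5, 9)
  x_2 = 9 and x_1 = 0 → (0, 9)

Vertices: (0, 0), (10.25, 0), (9, 2.5), (2.5, 9), (0, 9)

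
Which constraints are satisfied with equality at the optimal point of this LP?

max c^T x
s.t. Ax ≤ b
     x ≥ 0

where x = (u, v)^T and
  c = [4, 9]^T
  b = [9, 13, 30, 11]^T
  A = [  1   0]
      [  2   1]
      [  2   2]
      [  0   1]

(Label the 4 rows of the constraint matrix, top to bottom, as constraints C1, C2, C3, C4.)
Optimal: u = 1, v = 11
Slack at optimum:
  C1: slack = 8
  C2: slack = 0 (binding)
  C3: slack = 6
  C4: slack = 0 (binding)
  u ≥ 0: u = 1
  v ≥ 0: v = 11
Binding constraints: C2, C4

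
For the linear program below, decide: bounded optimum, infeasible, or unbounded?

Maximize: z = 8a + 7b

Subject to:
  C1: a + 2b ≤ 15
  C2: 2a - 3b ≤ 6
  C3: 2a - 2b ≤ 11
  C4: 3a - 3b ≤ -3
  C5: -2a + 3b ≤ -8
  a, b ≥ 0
C2 requires 2a - 3b ≤ 6, while C5 (-2a + 3b ≤ -8) is equivalent to 2a - 3b ≥ 8. Together they would need 8 ≤ 2a - 3b ≤ 6, which is impossible since 8 > 6. No point satisfies all constraints.

Infeasible: no point satisfies all constraints simultaneously.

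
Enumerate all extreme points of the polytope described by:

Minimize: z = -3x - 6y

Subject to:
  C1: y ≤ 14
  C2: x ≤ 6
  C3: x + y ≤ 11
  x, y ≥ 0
Each vertex is the intersection of two constraint boundaries that also satisfies all remaining constraints:
  x = 0 and y = 0 → (0, 0)
  x = 6 and y = 0 → (6, 0)
  x = 6 and x + y = 11 → (6, 5)
  x + y = 11 and x = 0 → (0, 11)

Vertices: (0, 0), (6, 0), (6, 5), (0, 11)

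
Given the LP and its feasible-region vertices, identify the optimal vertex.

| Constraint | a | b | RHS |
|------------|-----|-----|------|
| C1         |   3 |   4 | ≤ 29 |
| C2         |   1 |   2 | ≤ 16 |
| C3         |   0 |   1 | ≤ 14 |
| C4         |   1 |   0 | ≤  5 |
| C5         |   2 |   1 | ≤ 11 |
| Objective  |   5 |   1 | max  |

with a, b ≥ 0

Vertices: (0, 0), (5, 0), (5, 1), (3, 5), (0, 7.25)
Evaluating z = 5a + b at each vertex:
  (0, 0): z = 0
  (5, 0): z = 25
  (5, 1): z = 26
  (3, 5): z = 20
  (0, 7.25): z = 7.25

The largest value is z = 26, attained at (5, 1).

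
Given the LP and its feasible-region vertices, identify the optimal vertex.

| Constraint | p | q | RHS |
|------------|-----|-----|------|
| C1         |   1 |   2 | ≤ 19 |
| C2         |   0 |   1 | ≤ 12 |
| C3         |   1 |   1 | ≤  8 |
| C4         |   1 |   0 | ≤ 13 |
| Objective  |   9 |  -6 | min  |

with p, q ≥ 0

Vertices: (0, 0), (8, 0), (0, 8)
(0, 8) with z = -48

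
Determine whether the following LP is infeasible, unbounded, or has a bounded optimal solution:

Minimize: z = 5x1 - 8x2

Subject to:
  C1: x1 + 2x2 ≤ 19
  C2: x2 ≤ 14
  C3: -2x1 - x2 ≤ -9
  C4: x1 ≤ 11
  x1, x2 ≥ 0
The point (0, 9.5) satisfies every constraint, so the LP is feasible; the constraints give x1 ≤ 11 and x2 ≤ 14, which with x1, x2 ≥ 0 keep the feasible region inside a bounded box. A feasible, bounded LP attains a finite optimum at a vertex.

Bounded optimum: z* = -76 at (0, 9.5).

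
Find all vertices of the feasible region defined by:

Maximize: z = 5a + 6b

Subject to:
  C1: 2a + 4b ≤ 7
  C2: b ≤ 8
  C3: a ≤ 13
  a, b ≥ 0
Each vertex is the intersection of two constraint boundaries that also satisfies all remaining constraints:
  a = 0 and b = 0 → (0, 0)
  2a + 4b = 7 and b = 0 → (3.5, 0)
  2a + 4b = 7 and a = 0 → (0, 1.75)

Vertices: (0, 0), (3.5, 0), (0, 1.75)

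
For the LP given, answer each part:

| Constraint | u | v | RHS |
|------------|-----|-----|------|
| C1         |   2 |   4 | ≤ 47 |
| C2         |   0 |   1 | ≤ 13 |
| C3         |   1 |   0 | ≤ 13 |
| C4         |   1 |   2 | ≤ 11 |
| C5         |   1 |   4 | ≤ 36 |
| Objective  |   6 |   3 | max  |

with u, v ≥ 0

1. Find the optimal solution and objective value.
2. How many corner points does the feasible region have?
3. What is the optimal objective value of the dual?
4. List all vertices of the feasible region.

1. u = 11, v = 0, z = 66
2. 3
3. 66 (by strong duality, equal to the primal optimum)
4. (0, 0), (11, 0), (0, 5.5)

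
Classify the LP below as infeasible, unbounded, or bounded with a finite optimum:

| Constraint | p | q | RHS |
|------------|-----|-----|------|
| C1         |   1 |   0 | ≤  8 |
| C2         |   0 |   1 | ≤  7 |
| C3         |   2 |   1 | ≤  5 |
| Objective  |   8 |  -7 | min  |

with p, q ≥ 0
The point (0, 5) satisfies every constraint, so the LP is feasible; the constraints give p ≤ 8 and q ≤ 7, which with p, q ≥ 0 keep the feasible region inside a bounded box. A feasible, bounded LP attains a finite optimum at a vertex.

Evaluating z = 8p - 7q at each vertex:
  (0, 0): z = 0
  (2.5, 0): z = 20
  (0, 5): z = -35

The LP has an optimal solution: (0, 5) with z = -35.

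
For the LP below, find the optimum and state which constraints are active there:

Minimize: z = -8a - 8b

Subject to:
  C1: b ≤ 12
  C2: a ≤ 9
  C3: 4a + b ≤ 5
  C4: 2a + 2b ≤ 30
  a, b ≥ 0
Optimal: a = 0, b = 5
Slack at optimum:
  C1: slack = 7
  C2: slack = 9
  C3: slack = 0 (binding)
  C4: slack = 20
  a ≥ 0: a = 0 (binding)
  b ≥ 0: b = 5
Binding constraints: C3, a ≥ 0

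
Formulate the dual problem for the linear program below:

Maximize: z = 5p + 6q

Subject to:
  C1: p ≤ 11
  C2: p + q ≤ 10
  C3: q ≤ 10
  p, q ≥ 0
Minimize: z = 11y1 + 10y2 + 10y3

Subject to:
  C1: -y1 - y2 ≤ -5
  C2: -y2 - y3 ≤ -6
  y1, y2, y3 ≥ 0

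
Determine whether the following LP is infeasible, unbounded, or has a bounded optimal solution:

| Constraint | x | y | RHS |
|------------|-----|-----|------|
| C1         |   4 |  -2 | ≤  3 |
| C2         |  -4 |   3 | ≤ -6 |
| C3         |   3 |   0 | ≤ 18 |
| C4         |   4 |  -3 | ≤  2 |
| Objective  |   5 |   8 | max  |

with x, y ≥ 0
C4 requires 4x - 3y ≤ 2, while C2 (-4x + 3y ≤ -6) is equivalent to 4x - 3y ≥ 6. Together they would need 6 ≤ 4x - 3y ≤ 2, which is impossible since 6 > 2. No point satisfies all constraints.

Infeasible: no point satisfies all constraints simultaneously.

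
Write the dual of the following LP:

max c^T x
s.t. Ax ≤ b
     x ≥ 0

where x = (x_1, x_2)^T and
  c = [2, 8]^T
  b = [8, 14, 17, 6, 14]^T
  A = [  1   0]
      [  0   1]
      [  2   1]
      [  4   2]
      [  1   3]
Minimize: z = 8y1 + 14y2 + 17y3 + 6y4 + 14y5

Subject to:
  C1: -y1 - 2y3 - 4y4 - y5 ≤ -2
  C2: -y2 - y3 - 2y4 - 3y5 ≤ -8
  y1, y2, y3, y4, y5 ≥ 0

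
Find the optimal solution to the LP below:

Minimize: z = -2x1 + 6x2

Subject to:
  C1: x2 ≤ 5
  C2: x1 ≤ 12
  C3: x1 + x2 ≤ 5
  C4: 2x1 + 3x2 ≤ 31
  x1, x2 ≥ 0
x1 = 5, x2 = 0, z = -10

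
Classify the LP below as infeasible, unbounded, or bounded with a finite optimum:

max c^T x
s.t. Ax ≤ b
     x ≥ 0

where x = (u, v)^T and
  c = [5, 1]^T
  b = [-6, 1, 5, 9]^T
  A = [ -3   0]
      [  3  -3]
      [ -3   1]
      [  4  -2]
Feasible point: (2, 2) satisfies every constraint, so the LP is feasible.
Direction d = (1, 3): for each constraint row a, a·d ≤ 0 —
  (-3)(1) + (0)(3) = -3 ≤ 0
  (3)(1) + (-3)(3) = -6 ≤ 0
  (-3)(1) + (1)(3) = 0 ≤ 0
  (4)(1) + (-2)(3) = -2 ≤ 0
and d ≥ 0, so (2, 2) + t·d stays feasible for every t ≥ 0. Along this ray z = 5u + v changes by 8 per unit t, so z → +∞.

Unbounded — the objective can increase without bound over the feasible region.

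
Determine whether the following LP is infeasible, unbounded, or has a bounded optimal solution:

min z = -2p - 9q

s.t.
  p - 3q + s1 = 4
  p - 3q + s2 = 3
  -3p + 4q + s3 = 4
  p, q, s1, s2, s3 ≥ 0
Feasible point: (0, 0) satisfies every constraint, so the LP is feasible.
Direction d = (3, 1): for each constraint row a, a·d ≤ 0 —
  (1)(3) + (-3)(1) = 0 ≤ 0
  (1)(3) + (-3)(1) = 0 ≤ 0
  (-3)(3) + (4)(1) = -5 ≤ 0
and d ≥ 0, so (0, 0) + t·d stays feasible for every t ≥ 0. Along this ray z = -2p - 9q changes by -15 per unit t, so z → −∞.

Unbounded: there is a feasible ray along which z → −∞.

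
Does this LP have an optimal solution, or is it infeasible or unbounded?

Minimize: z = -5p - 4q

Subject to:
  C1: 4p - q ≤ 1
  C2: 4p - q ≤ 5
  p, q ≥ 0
Feasible point: (0, 0) satisfies every constraint, so the LP is feasible.
Direction d = (0, 1): for each constraint row a, a·d ≤ 0 —
  (4)(0) + (-1)(1) = -1 ≤ 0
  (4)(0) + (-1)(1) = -1 ≤ 0
and d ≥ 0, so (0, 0) + t·d stays feasible for every t ≥ 0. Along this ray z = -5p - 4q changes by -4 per unit t, so z → −∞.

Unbounded — the objective can decrease without bound over the feasible region.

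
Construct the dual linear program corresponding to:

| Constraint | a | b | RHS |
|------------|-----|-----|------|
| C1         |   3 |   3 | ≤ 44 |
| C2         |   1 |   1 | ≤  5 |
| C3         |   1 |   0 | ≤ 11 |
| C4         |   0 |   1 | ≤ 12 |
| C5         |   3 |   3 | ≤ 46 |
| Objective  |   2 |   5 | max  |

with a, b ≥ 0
Minimize: z = 44y1 + 5y2 + 11y3 + 12y4 + 46y5

Subject to:
  C1: -3y1 - y2 - y3 - 3y5 ≤ -2
  C2: -3y1 - y2 - y4 - 3y5 ≤ -5
  y1, y2, y3, y4, y5 ≥ 0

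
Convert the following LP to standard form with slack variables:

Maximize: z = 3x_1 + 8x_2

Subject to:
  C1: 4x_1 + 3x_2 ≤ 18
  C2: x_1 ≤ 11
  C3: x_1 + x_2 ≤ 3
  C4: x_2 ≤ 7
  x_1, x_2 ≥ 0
max z = 3x_1 + 8x_2

s.t.
  4x_1 + 3x_2 + s1 = 18
  x_1 + s2 = 11
  x_1 + x_2 + s3 = 3
  x_2 + s4 = 7
  x_1, x_2, s1, s2, s3, s4 ≥ 0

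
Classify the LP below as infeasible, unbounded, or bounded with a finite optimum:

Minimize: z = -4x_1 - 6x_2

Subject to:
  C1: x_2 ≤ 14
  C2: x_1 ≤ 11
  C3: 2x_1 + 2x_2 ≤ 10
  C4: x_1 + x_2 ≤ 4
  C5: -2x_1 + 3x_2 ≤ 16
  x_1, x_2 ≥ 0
The point (0, 4) satisfies every constraint, so the LP is feasible; the constraints give x_1 ≤ 11 and x_2 ≤ 14, which with x_1, x_2 ≥ 0 keep the feasible region inside a bounded box. A feasible, bounded LP attains a finite optimum at a vertex.

Evaluating z = -4x_1 - 6x_2 at each vertex:
  (0, 0): z = 0
  (4, 0): z = -16
  (0, 4): z = -24

The LP has an optimal solution: (0, 4) with z = -24.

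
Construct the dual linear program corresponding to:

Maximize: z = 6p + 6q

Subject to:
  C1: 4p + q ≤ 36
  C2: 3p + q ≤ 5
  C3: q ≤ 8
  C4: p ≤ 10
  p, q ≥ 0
Minimize: z = 36y1 + 5y2 + 8y3 + 10y4

Subject to:
  C1: -4y1 - 3y2 - y4 ≤ -6
  C2: -y1 - y2 - y3 ≤ -6
  y1, y2, y3, y4 ≥ 0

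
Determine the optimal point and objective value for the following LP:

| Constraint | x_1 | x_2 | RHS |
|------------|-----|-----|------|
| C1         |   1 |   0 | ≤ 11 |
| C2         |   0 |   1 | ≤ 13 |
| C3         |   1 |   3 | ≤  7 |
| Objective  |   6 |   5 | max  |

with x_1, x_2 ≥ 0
Each vertex is the intersection of two constraint boundaries that also satisfies all remaining constraints:
  x_1 = 0 and x_2 = 0 → (0, 0)
  x_1 + 3x_2 = 7 and x_2 = 0 → (7, 0)
  x_1 + 3x_2 = 7 and x_1 = 0 → (0, 2.333)

Evaluating z = 6x_1 + 5x_2 at each vertex:
  (0, 0): z = 0
  (7, 0): z = 42
  (0, 2.333): z = 11.67

The maximum is at (7, 0) with z = 42.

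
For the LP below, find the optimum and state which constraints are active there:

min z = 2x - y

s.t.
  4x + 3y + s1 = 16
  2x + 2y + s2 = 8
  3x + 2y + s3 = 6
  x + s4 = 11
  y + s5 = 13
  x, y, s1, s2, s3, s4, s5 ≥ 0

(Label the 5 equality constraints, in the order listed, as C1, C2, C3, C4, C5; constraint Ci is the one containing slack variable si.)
Optimal: x = 0, y = 3
Slack at optimum:
  C1: slack = 7
  C2: slack = 2
  C3: slack = 0 (binding)
  C4: slack = 11
  C5: slack = 10
  x ≥ 0: x = 0 (binding)
  y ≥ 0: y = 3
Binding constraints: C3, x ≥ 0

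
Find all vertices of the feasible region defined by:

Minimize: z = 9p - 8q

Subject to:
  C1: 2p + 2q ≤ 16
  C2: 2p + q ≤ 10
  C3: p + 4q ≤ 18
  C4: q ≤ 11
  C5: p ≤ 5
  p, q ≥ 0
Each vertex is the intersection of two constraint boundaries that also satisfies all remaining constraints:
  p = 0 and q = 0 → (0, 0)
  2p + q = 10 and p = 5 → (5, 0)
  2p + q = 10 and p + 4q = 18 → (3.143, 3.714)
  p + 4q = 18 and p = 0 → (0, 4.5)

Vertices: (0, 0), (5, 0), (3.143, 3.714), (0, 4.5)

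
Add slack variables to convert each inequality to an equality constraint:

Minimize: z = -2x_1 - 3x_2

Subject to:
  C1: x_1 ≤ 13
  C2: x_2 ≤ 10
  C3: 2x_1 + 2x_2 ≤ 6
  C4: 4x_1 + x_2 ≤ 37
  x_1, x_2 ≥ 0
min z = -2x_1 - 3x_2

s.t.
  x_1 + s1 = 13
  x_2 + s2 = 10
  2x_1 + 2x_2 + s3 = 6
  4x_1 + x_2 + s4 = 37
  x_1, x_2, s1, s2, s3, s4 ≥ 0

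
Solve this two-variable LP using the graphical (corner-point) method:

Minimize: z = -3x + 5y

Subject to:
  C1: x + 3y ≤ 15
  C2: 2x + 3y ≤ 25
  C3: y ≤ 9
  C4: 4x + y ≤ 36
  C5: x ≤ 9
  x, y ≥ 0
Each vertex is the intersection of two constraint boundaries that also satisfies all remaining constraints:
  x = 0 and y = 0 → (0, 0)
  4x + y = 36 and x = 9 → (9, 0)
  x + 3y = 15 and 4x + y = 36 → (8.455, 2.182)
  x + 3y = 15 and x = 0 → (0, 5)

Evaluating z = -3x + 5y at each vertex:
  (0, 0): z = 0
  (9, 0): z = -27
  (8.455, 2.182): z = -14.45
  (0, 5): z = 25

The minimum is at (9, 0) with z = -27.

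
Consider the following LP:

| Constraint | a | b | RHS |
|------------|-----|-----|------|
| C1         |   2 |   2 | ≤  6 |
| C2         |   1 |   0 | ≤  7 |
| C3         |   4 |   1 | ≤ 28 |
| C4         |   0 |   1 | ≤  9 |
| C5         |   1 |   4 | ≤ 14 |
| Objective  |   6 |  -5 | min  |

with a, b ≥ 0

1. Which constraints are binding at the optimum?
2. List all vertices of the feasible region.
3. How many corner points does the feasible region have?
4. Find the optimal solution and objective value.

1. C1, a ≥ 0
2. (0, 0), (3, 0), (0, 3)
3. 3
4. a = 0, b = 3, z = -15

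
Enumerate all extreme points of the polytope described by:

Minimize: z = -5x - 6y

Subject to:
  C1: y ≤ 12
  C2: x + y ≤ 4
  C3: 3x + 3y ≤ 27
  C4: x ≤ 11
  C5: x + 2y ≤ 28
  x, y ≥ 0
Each vertex is the intersection of two constraint boundaries that also satisfies all remaining constraints:
  x = 0 and y = 0 → (0, 0)
  x + y = 4 and y = 0 → (4, 0)
  x + y = 4 and x = 0 → (0, 4)

Vertices: (0, 0), (4, 0), (0, 4)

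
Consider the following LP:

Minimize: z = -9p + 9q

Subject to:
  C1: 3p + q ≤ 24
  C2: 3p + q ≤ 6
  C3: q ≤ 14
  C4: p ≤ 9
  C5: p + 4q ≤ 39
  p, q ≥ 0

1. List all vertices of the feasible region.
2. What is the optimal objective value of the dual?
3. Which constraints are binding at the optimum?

1. (0, 0), (2, 0), (0, 6)
2. -18 (by strong duality, equal to the primal optimum)
3. C2, q ≥ 0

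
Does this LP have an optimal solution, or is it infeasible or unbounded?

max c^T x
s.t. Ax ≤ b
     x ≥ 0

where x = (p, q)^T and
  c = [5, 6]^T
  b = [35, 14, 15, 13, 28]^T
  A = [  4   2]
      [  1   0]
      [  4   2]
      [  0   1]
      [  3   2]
The point (0, 7.5) satisfies every constraint, so the LP is feasible; the constraints give p ≤ 14 and q ≤ 13, which with p, q ≥ 0 keep the feasible region inside a bounded box. A feasible, bounded LP attains a finite optimum at a vertex.

Evaluating z = 5p + 6q at each vertex:
  (0, 0): z = 0
  (3.75, 0): z = 18.75
  (0, 7.5): z = 45

Bounded optimum: z* = 45 at (0, 7.5).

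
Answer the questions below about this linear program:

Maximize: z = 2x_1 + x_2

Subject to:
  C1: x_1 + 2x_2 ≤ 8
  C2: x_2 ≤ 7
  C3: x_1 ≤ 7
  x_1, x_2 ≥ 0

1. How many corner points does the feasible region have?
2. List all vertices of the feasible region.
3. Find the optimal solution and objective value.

1. 4
2. (0, 0), (7, 0), (7, 0.5), (0, 4)
3. x_1 = 7, x_2 = 0.5, z = 14.5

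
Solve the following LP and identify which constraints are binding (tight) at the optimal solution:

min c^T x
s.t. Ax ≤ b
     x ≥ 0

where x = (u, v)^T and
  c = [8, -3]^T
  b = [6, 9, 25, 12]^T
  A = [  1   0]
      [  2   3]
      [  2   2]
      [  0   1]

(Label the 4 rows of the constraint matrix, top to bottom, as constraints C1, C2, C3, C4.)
Optimal: u = 0, v = 3
Slack at optimum:
  C1: slack = 6
  C2: slack = 0 (binding)
  C3: slack = 19
  C4: slack = 9
  u ≥ 0: u = 0 (binding)
  v ≥ 0: v = 3
Binding constraints: C2, u ≥ 0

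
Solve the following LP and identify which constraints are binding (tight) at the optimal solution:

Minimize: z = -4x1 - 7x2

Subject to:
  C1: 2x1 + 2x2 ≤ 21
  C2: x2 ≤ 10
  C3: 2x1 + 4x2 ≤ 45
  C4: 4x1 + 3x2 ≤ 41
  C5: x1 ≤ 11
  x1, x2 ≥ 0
Optimal: x1 = 0.5, x2 = 10
Binding: C1, C2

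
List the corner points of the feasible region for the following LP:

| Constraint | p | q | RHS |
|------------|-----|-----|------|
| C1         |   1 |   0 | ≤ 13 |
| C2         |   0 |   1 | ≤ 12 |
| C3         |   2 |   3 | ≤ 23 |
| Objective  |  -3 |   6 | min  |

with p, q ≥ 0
Each vertex is the intersection of two constraint boundaries that also satisfies all remaining constraints:
  p = 0 and q = 0 → (0, 0)
  2p + 3q = 23 and q = 0 → (11.5, 0)
  2p + 3q = 23 and p = 0 → (0, 7.667)

Vertices: (0, 0), (11.5, 0), (0, 7.667)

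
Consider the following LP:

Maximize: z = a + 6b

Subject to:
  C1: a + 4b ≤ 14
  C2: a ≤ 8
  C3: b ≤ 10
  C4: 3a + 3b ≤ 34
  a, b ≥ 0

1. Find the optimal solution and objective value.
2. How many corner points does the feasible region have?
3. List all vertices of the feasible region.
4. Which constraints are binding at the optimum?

1. a = 0, b = 3.5, z = 21
2. 4
3. (0, 0), (8, 0), (8, 1.5), (0, 3.5)
4. C1, a ≥ 0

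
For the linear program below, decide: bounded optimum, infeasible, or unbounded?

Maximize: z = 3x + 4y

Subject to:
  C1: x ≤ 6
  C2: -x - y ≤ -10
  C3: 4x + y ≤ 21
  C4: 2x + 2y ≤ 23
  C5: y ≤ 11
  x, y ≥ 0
The point (0.5, 11) satisfies every constraint, so the LP is feasible; the constraints give x ≤ 6 and y ≤ 11, which with x, y ≥ 0 keep the feasible region inside a bounded box. A feasible, bounded LP attains a finite optimum at a vertex.

Evaluating z = 3x + 4y at each vertex:
  (3.667, 6.333): z = 36.33
  (3.167, 8.333): z = 42.83
  (0.5, 11): z = 45.5
  (0, 11): z = 44
  (0, 10): z = 40

The LP has an optimal solution: (0.5, 11) with z = 45.5.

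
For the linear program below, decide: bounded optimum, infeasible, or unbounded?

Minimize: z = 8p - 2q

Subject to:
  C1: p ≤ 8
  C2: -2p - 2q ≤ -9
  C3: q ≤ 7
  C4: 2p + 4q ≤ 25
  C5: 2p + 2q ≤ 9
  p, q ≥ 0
The point (0, 4.5) satisfies every constraint, so the LP is feasible; the constraints give p ≤ 8 and q ≤ 7, which with p, q ≥ 0 keep the feasible region inside a bounded box. A feasible, bounded LP attains a finite optimum at a vertex.

Evaluating z = 8p - 2q at each vertex:
  (4.5, 0): z = 36
  (0, 4.5): z = -9

Feasible with finite optimum z* = -9 at (0, 4.5).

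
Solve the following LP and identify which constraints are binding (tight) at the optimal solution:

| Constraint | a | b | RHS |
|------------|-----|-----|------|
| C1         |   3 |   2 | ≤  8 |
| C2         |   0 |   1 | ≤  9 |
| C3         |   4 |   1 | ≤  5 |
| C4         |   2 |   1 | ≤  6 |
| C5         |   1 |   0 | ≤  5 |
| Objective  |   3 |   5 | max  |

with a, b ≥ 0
Optimal: a = 0, b = 4
Slack at optimum:
  C1: slack = 0 (binding)
  C2: slack = 5
  C3: slack = 1
  C4: slack = 2
  C5: slack = 5
  a ≥ 0: a = 0 (binding)
  b ≥ 0: b = 4
Binding constraints: C1, a ≥ 0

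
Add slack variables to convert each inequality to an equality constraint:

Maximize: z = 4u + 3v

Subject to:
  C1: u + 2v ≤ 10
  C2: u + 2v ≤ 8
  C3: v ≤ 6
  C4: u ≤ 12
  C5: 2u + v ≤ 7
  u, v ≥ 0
max z = 4u + 3v

s.t.
  u + 2v + s1 = 10
  u + 2v + s2 = 8
  v + s3 = 6
  u + s4 = 12
  2u + v + s5 = 7
  u, v, s1, s2, s3, s4, s5 ≥ 0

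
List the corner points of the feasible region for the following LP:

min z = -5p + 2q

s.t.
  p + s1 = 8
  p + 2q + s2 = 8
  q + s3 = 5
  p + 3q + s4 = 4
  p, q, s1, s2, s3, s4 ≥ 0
Each vertex is the intersection of two constraint boundaries that also satisfies all remaining constraints:
  p = 0 and q = 0 → (0, 0)
  p + 3q = 4 and q = 0 → (4, 0)
  p + 3q = 4 and p = 0 → (0, 1.333)

Vertices: (0, 0), (4, 0), (0, 1.333)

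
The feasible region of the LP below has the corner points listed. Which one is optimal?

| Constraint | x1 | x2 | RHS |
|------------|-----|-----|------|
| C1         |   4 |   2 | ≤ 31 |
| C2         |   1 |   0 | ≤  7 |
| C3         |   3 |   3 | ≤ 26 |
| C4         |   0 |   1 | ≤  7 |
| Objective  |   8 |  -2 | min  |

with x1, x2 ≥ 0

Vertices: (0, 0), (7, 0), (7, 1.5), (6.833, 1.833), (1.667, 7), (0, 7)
Evaluating z = 8x1 - 2x2 at each vertex:
  (0, 0): z = 0
  (7, 0): z = 56
  (7, 1.5): z = 53
  (6.833, 1.833): z = 51
  (1.667, 7): z = -0.6667
  (0, 7): z = -14

The smallest value is z = -14, attained at (0, 7).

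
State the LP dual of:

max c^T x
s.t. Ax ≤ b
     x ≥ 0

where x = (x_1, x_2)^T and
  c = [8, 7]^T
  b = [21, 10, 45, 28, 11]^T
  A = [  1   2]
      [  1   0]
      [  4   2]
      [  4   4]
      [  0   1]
Minimize: z = 21y1 + 10y2 + 45y3 + 28y4 + 11y5

Subject to:
  C1: -y1 - y2 - 4y3 - 4y4 ≤ -8
  C2: -2y1 - 2y3 - 4y4 - y5 ≤ -7
  y1, y2, y3, y4, y5 ≥ 0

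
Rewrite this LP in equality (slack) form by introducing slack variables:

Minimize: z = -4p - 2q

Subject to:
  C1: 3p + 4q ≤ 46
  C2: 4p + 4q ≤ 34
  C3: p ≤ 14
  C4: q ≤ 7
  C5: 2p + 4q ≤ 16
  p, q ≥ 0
min z = -4p - 2q

s.t.
  3p + 4q + s1 = 46
  4p + 4q + s2 = 34
  p + s3 = 14
  q + s4 = 7
  2p + 4q + s5 = 16
  p, q, s1, s2, s3, s4, s5 ≥ 0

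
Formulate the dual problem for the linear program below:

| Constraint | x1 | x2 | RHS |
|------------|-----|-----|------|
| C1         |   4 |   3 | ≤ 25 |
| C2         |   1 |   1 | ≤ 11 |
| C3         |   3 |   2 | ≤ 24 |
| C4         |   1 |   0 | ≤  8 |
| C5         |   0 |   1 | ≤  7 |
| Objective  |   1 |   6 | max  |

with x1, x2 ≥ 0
Minimize: z = 25y1 + 11y2 + 24y3 + 8y4 + 7y5

Subject to:
  C1: -4y1 - y2 - 3y3 - y4 ≤ -1
  C2: -3y1 - y2 - 2y3 - y5 ≤ -6
  y1, y2, y3, y4, y5 ≥ 0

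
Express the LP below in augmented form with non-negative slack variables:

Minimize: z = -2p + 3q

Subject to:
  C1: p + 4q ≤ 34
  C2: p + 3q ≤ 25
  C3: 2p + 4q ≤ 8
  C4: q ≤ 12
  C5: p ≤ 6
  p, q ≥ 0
min z = -2p + 3q

s.t.
  p + 4q + s1 = 34
  p + 3q + s2 = 25
  2p + 4q + s3 = 8
  q + s4 = 12
  p + s5 = 6
  p, q, s1, s2, s3, s4, s5 ≥ 0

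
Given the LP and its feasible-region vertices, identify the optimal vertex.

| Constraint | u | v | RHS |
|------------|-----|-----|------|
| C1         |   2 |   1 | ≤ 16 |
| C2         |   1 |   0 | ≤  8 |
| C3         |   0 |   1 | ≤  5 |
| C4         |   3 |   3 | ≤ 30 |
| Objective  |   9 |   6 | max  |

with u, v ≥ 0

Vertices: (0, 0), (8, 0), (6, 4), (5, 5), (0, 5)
(6, 4) with z = 78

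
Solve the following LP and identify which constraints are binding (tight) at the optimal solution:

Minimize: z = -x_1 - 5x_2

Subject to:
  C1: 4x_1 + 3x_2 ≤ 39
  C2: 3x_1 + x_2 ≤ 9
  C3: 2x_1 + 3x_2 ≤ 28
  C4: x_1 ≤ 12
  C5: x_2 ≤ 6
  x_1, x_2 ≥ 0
Optimal: x_1 = 1, x_2 = 6
Slack at optimum:
  C1: slack = 17
  C2: slack = 0 (binding)
  C3: slack = 8
  C4: slack = 11
  C5: slack = 0 (binding)
  x_1 ≥ 0: x_1 = 1
  x_2 ≥ 0: x_2 = 6
Binding constraints: C2, C5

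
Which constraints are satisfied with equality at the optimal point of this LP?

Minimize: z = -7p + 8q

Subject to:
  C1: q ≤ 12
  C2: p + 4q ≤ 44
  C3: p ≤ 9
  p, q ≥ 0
Optimal: p = 9, q = 0
Binding: C3, q ≥ 0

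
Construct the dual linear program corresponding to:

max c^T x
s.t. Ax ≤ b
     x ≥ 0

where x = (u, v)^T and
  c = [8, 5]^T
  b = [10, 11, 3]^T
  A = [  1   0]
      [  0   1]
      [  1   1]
Minimize: z = 10y1 + 11y2 + 3y3

Subject to:
  C1: -y1 - y3 ≤ -8
  C2: -y2 - y3 ≤ -5
  y1, y2, y3 ≥ 0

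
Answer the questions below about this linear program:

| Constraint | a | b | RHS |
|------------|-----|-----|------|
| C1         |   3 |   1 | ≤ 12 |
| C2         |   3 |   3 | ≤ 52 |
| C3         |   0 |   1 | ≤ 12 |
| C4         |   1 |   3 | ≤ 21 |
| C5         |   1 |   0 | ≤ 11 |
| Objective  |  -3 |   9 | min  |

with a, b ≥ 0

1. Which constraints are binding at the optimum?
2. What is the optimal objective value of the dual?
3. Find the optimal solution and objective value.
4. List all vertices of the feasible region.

1. C1, b ≥ 0
2. -12 (by strong duality, equal to the primal optimum)
3. a = 4, b = 0, z = -12
4. (0, 0), (4, 0), (1.875, 6.375), (0, 7)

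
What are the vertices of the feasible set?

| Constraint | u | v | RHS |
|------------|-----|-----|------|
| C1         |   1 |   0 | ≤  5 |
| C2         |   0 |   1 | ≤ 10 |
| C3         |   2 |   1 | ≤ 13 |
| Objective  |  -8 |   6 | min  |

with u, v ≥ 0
Each vertex is the intersection of two constraint boundaries that also satisfies all remaining constraints:
  u = 0 and v = 0 → (0, 0)
  u = 5 and v = 0 → (5, 0)
  u = 5 and 2u + v = 13 → (5, 3)
  v = 10 and 2u + v = 13 → (1.5, 10)
  v = 10 and u = 0 → (0, 10)

Vertices: (0, 0), (5, 0), (5, 3), (1.5, 10), (0, 10)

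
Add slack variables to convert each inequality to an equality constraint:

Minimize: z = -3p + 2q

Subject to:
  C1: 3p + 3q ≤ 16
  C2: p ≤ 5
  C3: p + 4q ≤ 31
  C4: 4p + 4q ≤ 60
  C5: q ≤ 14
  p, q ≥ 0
min z = -3p + 2q

s.t.
  3p + 3q + s1 = 16
  p + s2 = 5
  p + 4q + s3 = 31
  4p + 4q + s4 = 60
  q + s5 = 14
  p, q, s1, s2, s3, s4, s5 ≥ 0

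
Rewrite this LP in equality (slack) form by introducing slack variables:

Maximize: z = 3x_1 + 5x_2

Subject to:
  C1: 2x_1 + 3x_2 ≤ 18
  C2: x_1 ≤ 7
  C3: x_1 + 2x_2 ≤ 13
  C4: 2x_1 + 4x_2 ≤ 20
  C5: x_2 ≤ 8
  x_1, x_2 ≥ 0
max z = 3x_1 + 5x_2

s.t.
  2x_1 + 3x_2 + s1 = 18
  x_1 + s2 = 7
  x_1 + 2x_2 + s3 = 13
  2x_1 + 4x_2 + s4 = 20
  x_2 + s5 = 8
  x_1, x_2, s1, s2, s3, s4, s5 ≥ 0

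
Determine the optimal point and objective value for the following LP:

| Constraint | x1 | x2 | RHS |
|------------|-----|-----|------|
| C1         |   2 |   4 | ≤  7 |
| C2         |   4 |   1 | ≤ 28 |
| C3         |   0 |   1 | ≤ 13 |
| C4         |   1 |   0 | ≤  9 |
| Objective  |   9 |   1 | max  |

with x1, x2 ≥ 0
Each vertex is the intersection of two constraint boundaries that also satisfies all remaining constraints:
  x1 = 0 and x2 = 0 → (0, 0)
  2x1 + 4x2 = 7 and x2 = 0 → (3.5, 0)
  2x1 + 4x2 = 7 and x1 = 0 → (0, 1.75)

Evaluating z = 9x1 + x2 at each vertex:
  (0, 0): z = 0
  (3.5, 0): z = 31.5
  (0, 1.75): z = 1.75

The maximum is at (3.5, 0) with z = 31.5.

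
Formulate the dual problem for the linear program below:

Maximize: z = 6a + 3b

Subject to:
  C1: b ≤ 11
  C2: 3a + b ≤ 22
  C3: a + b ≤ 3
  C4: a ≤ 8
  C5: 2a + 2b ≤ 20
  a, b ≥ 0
Minimize: z = 11y1 + 22y2 + 3y3 + 8y4 + 20y5

Subject to:
  C1: -3y2 - y3 - y4 - 2y5 ≤ -6
  C2: -y1 - y2 - y3 - 2y5 ≤ -3
  y1, y2, y3, y4, y5 ≥ 0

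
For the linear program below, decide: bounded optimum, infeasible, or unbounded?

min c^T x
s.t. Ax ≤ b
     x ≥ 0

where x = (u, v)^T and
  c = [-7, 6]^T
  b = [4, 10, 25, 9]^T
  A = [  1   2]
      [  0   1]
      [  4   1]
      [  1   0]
The point (4, 0) satisfies every constraint, so the LP is feasible; the constraints give u ≤ 9 and v ≤ 10, which with u, v ≥ 0 keep the feasible region inside a bounded box. A feasible, bounded LP attains a finite optimum at a vertex.

Evaluating z = -7u + 6v at each vertex:
  (0, 0): z = 0
  (4, 0): z = -28
  (0, 2): z = 12

Feasible with finite optimum z* = -28 at (4, 0).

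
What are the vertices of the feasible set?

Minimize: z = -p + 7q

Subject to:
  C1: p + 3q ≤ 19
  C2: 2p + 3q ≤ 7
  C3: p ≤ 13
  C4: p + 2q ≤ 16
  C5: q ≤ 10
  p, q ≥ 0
Each vertex is the intersection of two constraint boundaries that also satisfies all remaining constraints:
  p = 0 and q = 0 → (0, 0)
  2p + 3q = 7 and q = 0 → (3.5, 0)
  2p + 3q = 7 and p = 0 → (0, 2.333)

Vertices: (0, 0), (3.5, 0), (0, 2.333)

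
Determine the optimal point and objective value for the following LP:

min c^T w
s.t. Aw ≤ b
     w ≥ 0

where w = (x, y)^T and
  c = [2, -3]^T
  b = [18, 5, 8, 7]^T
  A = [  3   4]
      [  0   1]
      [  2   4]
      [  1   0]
Each vertex is the intersection of two constraint boundaries that also satisfies all remaining constraints:
  x = 0 and y = 0 → (0, 0)
  2x + 4y = 8 and y = 0 → (4, 0)
  2x + 4y = 8 and x = 0 → (0, 2)

Evaluating z = 2x - 3y at each vertex:
  (0, 0): z = 0
  (4, 0): z = 8
  (0, 2): z = -6

The minimum is at (0, 2) with z = -6.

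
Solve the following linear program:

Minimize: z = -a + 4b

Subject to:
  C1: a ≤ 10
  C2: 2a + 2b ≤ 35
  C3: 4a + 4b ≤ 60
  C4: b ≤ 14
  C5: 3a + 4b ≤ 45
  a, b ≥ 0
Each vertex is the intersection of two constraint boundaries that also satisfies all remaining constraints:
  a = 0 and b = 0 → (0, 0)
  a = 10 and b = 0 → (10, 0)
  a = 10 and 3a + 4b = 45 → (10, 3.75)
  3a + 4b = 45 and a = 0 → (0, 11.25)

Evaluating z = -a + 4b at each vertex:
  (0, 0): z = 0
  (10, 0): z = -10
  (10, 3.75): z = 5
  (0, 11.25): z = 45

The minimum is at (10, 0) with z = -10.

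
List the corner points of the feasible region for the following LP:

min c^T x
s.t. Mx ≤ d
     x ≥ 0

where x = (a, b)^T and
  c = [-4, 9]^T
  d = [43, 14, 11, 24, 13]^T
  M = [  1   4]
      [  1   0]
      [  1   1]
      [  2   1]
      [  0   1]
Each vertex is the intersection of two constraint boundaries that also satisfies all remaining constraints:
  a = 0 and b = 0 → (0, 0)
  a + b = 11 and b = 0 → (11, 0)
  a + 4b = 43 and a + b = 11 → (0.3333, 10.67)
  a + 4b = 43 and a = 0 → (0, 10.75)

Vertices: (0, 0), (11, 0), (0.3333, 10.67), (0, 10.75)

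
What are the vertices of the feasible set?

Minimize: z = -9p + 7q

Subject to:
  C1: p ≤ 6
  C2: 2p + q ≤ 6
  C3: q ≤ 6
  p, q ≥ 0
Each vertex is the intersection of two constraint boundaries that also satisfies all remaining constraints:
  p = 0 and q = 0 → (0, 0)
  2p + q = 6 and q = 0 → (3, 0)
  2p + q = 6 and q = 6 → (0, 6)

Vertices: (0, 0), (3, 0), (0, 6)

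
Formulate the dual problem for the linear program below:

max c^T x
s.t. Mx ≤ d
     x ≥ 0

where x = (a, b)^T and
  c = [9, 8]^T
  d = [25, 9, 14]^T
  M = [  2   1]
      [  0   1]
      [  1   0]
Minimize: z = 25y1 + 9y2 + 14y3

Subject to:
  C1: -2y1 - y3 ≤ -9
  C2: -y1 - y2 ≤ -8
  y1, y2, y3 ≥ 0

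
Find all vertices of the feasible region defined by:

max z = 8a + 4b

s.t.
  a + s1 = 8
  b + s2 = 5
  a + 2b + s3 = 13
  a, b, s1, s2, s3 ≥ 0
Each vertex is the intersection of two constraint boundaries that also satisfies all remaining constraints:
  a = 0 and b = 0 → (0, 0)
  a = 8 and b = 0 → (8, 0)
  a = 8 and a + 2b = 13 → (8, 2.5)
  b = 5 and a + 2b = 13 → (3, 5)
  b = 5 and a = 0 → (0, 5)

Vertices: (0, 0), (8, 0), (8, 2.5), (3, 5), (0, 5)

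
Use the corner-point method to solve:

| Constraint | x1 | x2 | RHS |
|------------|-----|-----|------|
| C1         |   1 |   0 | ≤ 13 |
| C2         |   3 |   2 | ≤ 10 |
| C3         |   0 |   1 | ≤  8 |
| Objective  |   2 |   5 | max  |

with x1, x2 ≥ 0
Each vertex is the intersection of two constraint boundaries that also satisfies all remaining constraints:
  x1 = 0 and x2 = 0 → (0, 0)
  3x1 + 2x2 = 10 and x2 = 0 → (3.333, 0)
  3x1 + 2x2 = 10 and x1 = 0 → (0, 5)

Evaluating z = 2x1 + 5x2 at each vertex:
  (0, 0): z = 0
  (3.333, 0): z = 6.667
  (0, 5): z = 25

The maximum is at (0, 5) with z = 25.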